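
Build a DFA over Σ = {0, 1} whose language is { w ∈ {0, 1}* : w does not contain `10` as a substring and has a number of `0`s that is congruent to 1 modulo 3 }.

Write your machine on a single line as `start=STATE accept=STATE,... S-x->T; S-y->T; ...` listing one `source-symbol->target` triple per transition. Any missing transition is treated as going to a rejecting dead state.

start=s0; accept=s1,s4; s0-0->s1; s0-1->s2; s1-0->s3; s1-1->s4; s2-0->s2; s2-1->s2; s3-0->s0; s3-1->s2; s4-0->s2; s4-1->s4

Handle the two conditions separately and then intersect. The first has 3 states tracking partial matches of the forbidden pattern `10`; the second has 3 states tracking the count of `0`s modulo 3. A product state is a pair (one from each), accepting exactly when both do. Minimizing collapses redundant product states.
        0   1  
>  s0   s1  s2 
 * s1   s3  s4 
   s2   s2  s2 
   s3   s0  s2 
 * s4   s2  s4 
(> = start, * = accepting)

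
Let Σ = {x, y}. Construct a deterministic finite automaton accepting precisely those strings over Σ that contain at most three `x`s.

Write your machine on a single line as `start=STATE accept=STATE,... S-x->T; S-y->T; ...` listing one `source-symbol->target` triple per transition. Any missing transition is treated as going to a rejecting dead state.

start=q0; accept=q0,q1,q2,q3; q0-x->q1; q0-y->q0; q1-x->q2; q1-y->q1; q2-x->q3; q2-y->q2; q3-x->q4; q3-y->q3; q4-x->q4; q4-y->q4

Only the number of `x`s matters, and only up to 4. Make a chain q0 → q1 → q2 → q3 → q4 advanced by each `x` (with q4 absorbing); every other symbol self-loops. The accepting set is {q0, q1, q2, q3}.
5 states suffice.
        x   y  
>* q0   q1  q0 
 * q1   q2  q1 
 * q2   q3  q2 
 * q3   q4  q3 
   q4   q4  q4 
(> = start, * = accepting)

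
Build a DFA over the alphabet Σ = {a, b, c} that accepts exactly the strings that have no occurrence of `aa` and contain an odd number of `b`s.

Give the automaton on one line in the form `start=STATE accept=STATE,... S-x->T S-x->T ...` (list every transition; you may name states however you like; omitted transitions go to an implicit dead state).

start=s0 accept=s2,s4 s0-a->s1 s0-b->s2 s0-c->s0 s1-a->s3 s1-b->s2 s1-c->s0 s2-a->s4 s2-b->s0 s2-c->s2 s3-a->s3 s3-b->s5 s3-c->s3 s4-a->s5 s4-b->s0 s4-c->s2 s5-a->s5 s5-b->s3 s5-c->s5

Handle the two conditions separately and then intersect. One (3 states) tracks partial matches of the forbidden pattern `aa`; the other (2 states) tracks the count of `b`s modulo 2. Each combined state is a pair, one component from each; accept when both components accept.
A 6-state machine:
        a   b   c  
>  s0   s1  s2  s0 
   s1   s3  s2  s0 
 * s2   s4  s0  s2 
   s3   s3  s5  s3 
 * s4   s5  s0  s2 
   s5   s5  s3  s5 
(> = start, * = accepting)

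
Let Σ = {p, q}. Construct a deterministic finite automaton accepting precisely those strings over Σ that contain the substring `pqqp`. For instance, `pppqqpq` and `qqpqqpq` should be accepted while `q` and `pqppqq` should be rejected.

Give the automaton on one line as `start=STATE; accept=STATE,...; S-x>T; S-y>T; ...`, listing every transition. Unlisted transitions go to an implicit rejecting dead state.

start=s0; accept=s4; s0-p>s1; s0-q>s0; s1-p>s1; s1-q>s2; s2-p>s1; s2-q>s3; s3-p>s4; s3-q>s0; s4-p>s4; s4-q>s4

Track how much of `pqqp` has been matched so far: state s0 is no progress, s4 is the absorbing accept state reached once `pqqp` has occurred. Intermediate states record partial matches; on a mismatch, fall back to the longest reusable overlap.
A 5-state machine:
        p   q  
>  s0   s1  s0 
   s1   s1  s2 
   s2   s1  s3 
   s3   s4  s0 
 * s4   s4  s4 
(> = start, * = accepting)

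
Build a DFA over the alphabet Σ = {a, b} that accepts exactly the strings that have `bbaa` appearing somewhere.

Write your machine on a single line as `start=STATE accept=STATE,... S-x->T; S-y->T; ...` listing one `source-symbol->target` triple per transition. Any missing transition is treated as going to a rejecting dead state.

States q0..q3 record the length of the longest prefix of `bbaa` that matches the current input suffix. Reaching q4 means `bbaa` has been seen, and we stay there forever. Accept from q4.
A 5-state machine:
        a   b  
>  q0   q0  q1 
   q1   q0  q2 
   q2   q3  q2 
   q3   q4  q1 
 * q4   q4  q4 
(> = start, * = accepting)

start=q0; accept=q4; q0-a->q0; q0-b->q1; q1-a->q0; q1-b->q2; q2-a->q3; q2-b->q2; q3-a->q4; q3-b->q1; q4-a->q4; q4-b->q4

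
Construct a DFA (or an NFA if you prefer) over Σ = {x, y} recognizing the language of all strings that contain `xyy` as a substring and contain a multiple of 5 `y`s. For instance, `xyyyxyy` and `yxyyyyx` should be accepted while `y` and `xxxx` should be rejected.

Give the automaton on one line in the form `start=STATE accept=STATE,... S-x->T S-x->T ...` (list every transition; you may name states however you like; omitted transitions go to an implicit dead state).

start=q0 accept=q17 q0-x->q1 q0-y->q2 q1-x->q1 q1-y->q3 q2-x->q4 q2-y->q5 q3-x->q4 q3-y->q6 q4-x->q4 q4-y->q7 q5-x->q8 q5-y->q9 q6-x->q6 q6-y->q10 q7-x->q8 q7-y->q10 q8-x->q8 q8-y->q11 q9-x->q12 q9-y->q13 q10-x->q10 q10-y->q14 q11-x->q12 q11-y->q14 q12-x->q12 q12-y->q15 q13-x->q16 q13-y->q0 q14-x->q14 q14-y->q17 q15-x->q16 q15-y->q17 q16-x->q16 q16-y->q18 q17-x->q17 q17-y->q19 q18-x->q1 q18-y->q19 q19-x->q19 q19-y->q6

Build one automaton per condition and run them in lockstep. One (4 states) tracks whether and how much of `xyy` has been seen; the other (5 states) tracks the count of `y`s modulo 5. Each combined state is a pair, one component from each; accept when both components accept.
With 20 states:
          x    y  
>  q0     q1   q2 
   q1     q1   q3 
   q2     q4   q5 
   q3     q4   q6 
   q4     q4   q7 
   q5     q8   q9 
   q6     q6  q10 
   q7     q8  q10 
   q8     q8  q11 
   q9    q12  q13 
   q10   q10  q14 
   q11   q12  q14 
   q12   q12  q15 
   q13   q16   q0 
   q14   q14  q17 
   q15   q16  q17 
   q16   q16  q18 
 * q17   q17  q19 
   q18    q1  q19 
   q19   q19   q6 
(> = start, * = accepting)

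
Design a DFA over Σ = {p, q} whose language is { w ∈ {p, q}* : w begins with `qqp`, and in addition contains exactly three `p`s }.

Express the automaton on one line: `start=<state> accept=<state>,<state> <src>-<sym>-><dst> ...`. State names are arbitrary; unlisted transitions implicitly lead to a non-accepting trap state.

Run two small machines in parallel and take their product. One (5 states) tracks whether the input so far still matches the prefix `qqp`; the other (5 states) tracks the count of `p`s, saturating at 4. Each combined state is a pair, one component from each; accept when both components accept.
12 states suffice.
          p    q  
>  S0     S1   S2 
   S1     S3   S1 
   S2     S1   S4 
   S3     S5   S3 
   S4     S6   S7 
   S5     S8   S5 
   S6     S9   S6 
   S7     S1   S7 
   S8     S8   S8 
   S9    S10   S9 
 * S10   S11  S10 
   S11   S11  S11 
(> = start, * = accepting)

start=S0 accept=S10 S0-p->S1 S0-q->S2 S1-p->S3 S1-q->S1 S2-p->S1 S2-q->S4 S3-p->S5 S3-q->S3 S4-p->S6 S4-q->S7 S5-p->S8 S5-q->S5 S6-p->S9 S6-q->S6 S7-p->S1 S7-q->S7 S8-p->S8 S8-q->S8 S9-p->S10 S9-q->S9 S10-p->S11 S10-q->S10 S11-p->S11 S11-q->S11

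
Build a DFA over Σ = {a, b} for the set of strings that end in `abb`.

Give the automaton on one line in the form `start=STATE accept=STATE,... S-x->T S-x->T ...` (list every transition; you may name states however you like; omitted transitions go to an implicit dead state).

start=q0 accept=q3 q0-a->q1 q0-b->q0 q1-a->q1 q1-b->q2 q2-a->q1 q2-b->q3 q3-a->q1 q3-b->q0

Remember how much of `abb` the current input suffix matches. State q0 means no match yet; q1 means the last symbol is `a`; q2 means the last 2 symbols are `ab`; q3 means the last 3 symbols are `abb`. Only q3 accepts. On a mismatch, fall back to the longest proper suffix that is still a prefix of `abb`.
With 4 states:
        a   b  
>  q0   q1  q0 
   q1   q1  q2 
   q2   q1  q3 
 * q3   q1  q0 
(> = start, * = accepting)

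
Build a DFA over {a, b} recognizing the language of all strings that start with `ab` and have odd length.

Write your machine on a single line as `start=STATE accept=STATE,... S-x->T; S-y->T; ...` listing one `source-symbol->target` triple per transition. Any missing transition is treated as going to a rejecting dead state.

start=q0; accept=q4; q0-a->q1; q0-b->q2; q1-a->q2; q1-b->q3; q2-a->q2; q2-b->q2; q3-a->q4; q3-b->q4; q4-a->q3; q4-b->q3

Build one automaton per condition and run them in lockstep. One (4 states) tracks whether the input so far still matches the prefix `ab`; the other (2 states) tracks the input length modulo 2. Each combined state is a pair, one component from each; accept when both components accept. After merging equivalent states the machine shrinks.
A 5-state machine:
        a   b  
>  q0   q1  q2 
   q1   q2  q3 
   q2   q2  q2 
   q3   q4  q4 
 * q4   q3  q3 
(> = start, * = accepting)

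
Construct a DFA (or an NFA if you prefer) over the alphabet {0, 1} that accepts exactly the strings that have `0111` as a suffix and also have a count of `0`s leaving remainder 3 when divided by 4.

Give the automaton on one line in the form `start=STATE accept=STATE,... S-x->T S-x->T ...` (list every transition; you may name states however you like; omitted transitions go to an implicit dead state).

start=s0 accept=s6 s0-0->s1 s0-1->s0 s1-0->s2 s1-1->s1 s2-0->s3 s2-1->s2 s3-0->s0 s3-1->s4 s4-0->s0 s4-1->s5 s5-0->s0 s5-1->s6 s6-0->s0 s6-1->s7 s7-0->s0 s7-1->s7

Build one automaton per condition and run them in lockstep. The first has 5 states tracking how much of the suffix `0111` has currently been matched; the second has 4 states tracking the count of `0`s modulo 4. A product state is a pair (one from each), accepting exactly when both do. After merging equivalent states the machine shrinks.
With 8 states:
        0   1  
>  s0   s1  s0 
   s1   s2  s1 
   s2   s3  s2 
   s3   s0  s4 
   s4   s0  s5 
   s5   s0  s6 
 * s6   s0  s7 
   s7   s0  s7 
(> = start, * = accepting)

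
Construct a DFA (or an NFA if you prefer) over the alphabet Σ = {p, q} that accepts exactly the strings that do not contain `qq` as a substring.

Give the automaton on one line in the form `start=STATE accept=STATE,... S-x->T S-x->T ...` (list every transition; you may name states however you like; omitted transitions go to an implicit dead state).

start=S0 accept=S0,S1 S0-p->S0 S0-q->S1 S1-p->S0 S1-q->S2 S2-p->S2 S2-q->S2

Track partial matches of the forbidden pattern `qq`. State S2 is a dead state reached once `qq` has occurred; every other state accepts. S0 means no part of `qq` is currently matched.
With 3 states:
        p   q  
>* S0   S0  S1 
 * S1   S0  S2 
   S2   S2  S2 
(> = start, * = accepting)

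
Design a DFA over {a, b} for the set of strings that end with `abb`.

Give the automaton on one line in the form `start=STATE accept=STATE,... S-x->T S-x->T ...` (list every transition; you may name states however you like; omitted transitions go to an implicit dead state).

start=s0 accept=s3 s0-a->s1 s0-b->s0 s1-a->s1 s1-b->s2 s2-a->s1 s2-b->s3 s3-a->s1 s3-b->s0

Let each state record the length of the longest suffix of the input read so far that is also a prefix of `abb`. s1 means the last symbol is `a`; s2 means the last 2 symbols are `ab`; s3 means the last 3 symbols are `abb`. Accept only at s3, where the string currently ends in `abb`.
4 states suffice.
        a   b  
>  s0   s1  s0 
   s1   s1  s2 
   s2   s1  s3 
 * s3   s1  s0 
(> = start, * = accepting)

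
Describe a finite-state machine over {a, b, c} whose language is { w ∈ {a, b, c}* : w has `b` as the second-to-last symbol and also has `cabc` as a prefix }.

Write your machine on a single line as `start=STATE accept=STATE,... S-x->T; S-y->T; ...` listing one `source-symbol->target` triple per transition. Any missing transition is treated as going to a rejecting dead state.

Handle the two conditions separately and then intersect. The first has 13 states tracking the last 2 symbols read; the second has 6 states tracking whether the input so far still matches the prefix `cabc`. A product state is a pair (one from each), accepting exactly when both do. After merging equivalent states the machine shrinks.
9 states suffice.
        a   b   c  
>  q0   q1  q1  q2 
   q1   q1  q1  q1 
   q2   q3  q1  q1 
   q3   q1  q4  q1 
   q4   q1  q1  q5 
 * q5   q6  q7  q6 
   q6   q6  q7  q6 
   q7   q5  q8  q5 
 * q8   q5  q8  q5 
(> = start, * = accepting)

start=q0; accept=q5,q8; q0-a->q1; q0-b->q1; q0-c->q2; q1-a->q1; q1-b->q1; q1-c->q1; q2-a->q3; q2-b->q1; q2-c->q1; q3-a->q1; q3-b->q4; q3-c->q1; q4-a->q1; q4-b->q1; q4-c->q5; q5-a->q6; q5-b->q7; q5-c->q6; q6-a->q6; q6-b->q7; q6-c->q6; q7-a->q5; q7-b->q8; q7-c->q5; q8-a->q5; q8-b->q8; q8-c->q5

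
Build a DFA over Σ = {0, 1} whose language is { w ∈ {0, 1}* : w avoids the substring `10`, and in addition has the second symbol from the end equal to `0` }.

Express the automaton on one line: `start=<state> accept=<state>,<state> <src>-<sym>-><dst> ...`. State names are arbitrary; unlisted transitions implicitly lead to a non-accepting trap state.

start=q0 accept=q3,q4 q0-0->q1 q0-1->q2 q1-0->q3 q1-1->q4 q2-0->q5 q2-1->q6 q3-0->q3 q3-1->q4 q4-0->q5 q4-1->q6 q5-0->q7 q5-1->q8 q6-0->q5 q6-1->q6 q7-0->q7 q7-1->q8 q8-0->q5 q8-1->q9 q9-0->q5 q9-1->q9

Run two small machines in parallel and take their product. One (3 states) tracks partial matches of the forbidden pattern `10`; the other (7 states) tracks the last 2 symbols read. Each combined state is a pair, one component from each; accept when both components accept.
10 states suffice.
        0   1  
>  q0   q1  q2 
   q1   q3  q4 
   q2   q5  q6 
 * q3   q3  q4 
 * q4   q5  q6 
   q5   q7  q8 
   q6   q5  q6 
   q7   q7  q8 
   q8   q5  q9 
   q9   q5  q9 
(> = start, * = accepting)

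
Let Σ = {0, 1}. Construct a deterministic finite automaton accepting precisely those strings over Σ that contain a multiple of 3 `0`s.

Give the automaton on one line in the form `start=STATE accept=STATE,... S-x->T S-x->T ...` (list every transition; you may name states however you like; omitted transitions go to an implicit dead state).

start=A accept=A A-0->B A-1->A B-0->C B-1->B C-0->A C-1->C

The only thing that matters is how many `0`s have appeared, reduced mod 3. Use one state per residue: A for 0, …, C for 2. Reading `0` moves to the next residue; anything else stays put. A is accepting.
With 3 states:
       0  1 
>* A   B  A 
   B   C  B 
   C   A  C 
(> = start, * = accepting)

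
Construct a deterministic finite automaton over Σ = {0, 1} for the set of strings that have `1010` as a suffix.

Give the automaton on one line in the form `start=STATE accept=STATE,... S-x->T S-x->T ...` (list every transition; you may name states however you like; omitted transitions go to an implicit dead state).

Let each state record the length of the longest suffix of the input read so far that is also a prefix of `1010`. q1 means the last symbol is `1`; q2 means the last 2 symbols are `10`; q3 means the last 3 symbols are `101`; q4 means the last 4 symbols are `1010`. Accept only at q4, where the string currently ends in `1010`.
With 5 states:
        0   1  
>  q0   q0  q1 
   q1   q2  q1 
   q2   q0  q3 
   q3   q4  q1 
 * q4   q0  q3 
(> = start, * = accepting)

start=q0 accept=q4 q0-0->q0 q0-1->q1 q1-0->q2 q1-1->q1 q2-0->q0 q2-1->q3 q3-0->q4 q3-1->q1 q4-0->q0 q4-1->q3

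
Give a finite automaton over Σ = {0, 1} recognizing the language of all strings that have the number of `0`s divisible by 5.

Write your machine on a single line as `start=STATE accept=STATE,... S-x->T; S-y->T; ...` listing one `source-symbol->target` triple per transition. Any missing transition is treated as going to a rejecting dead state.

start=q0; accept=q0; q0-0->q1; q0-1->q0; q1-0->q2; q1-1->q1; q2-0->q3; q2-1->q2; q3-0->q4; q3-1->q3; q4-0->q0; q4-1->q4

The only thing that matters is how many `0`s have appeared, reduced mod 5. Use one state per residue: q0 for 0, …, q4 for 4. Reading `0` moves to the next residue; anything else stays put. q0 is accepting.
        0   1  
>* q0   q1  q0 
   q1   q2  q1 
   q2   q3  q2 
   q3   q4  q3 
   q4   q0  q4 
(> = start, * = accepting)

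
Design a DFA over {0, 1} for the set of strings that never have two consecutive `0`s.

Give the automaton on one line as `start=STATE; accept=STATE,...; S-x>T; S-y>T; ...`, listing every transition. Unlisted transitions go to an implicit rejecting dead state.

start=q0; accept=q0,q1; q0-0>q1; q0-1>q0; q1-0>q2; q1-1>q0; q2-0>q2; q2-1>q2

Track partial matches of the forbidden pattern `00`. State q2 is a dead state reached once `00` has occurred; every other state accepts. q0 means no part of `00` is currently matched.
With 3 states:
        0   1  
>* q0   q1  q0 
 * q1   q2  q0 
   q2   q2  q2 
(> = start, * = accepting)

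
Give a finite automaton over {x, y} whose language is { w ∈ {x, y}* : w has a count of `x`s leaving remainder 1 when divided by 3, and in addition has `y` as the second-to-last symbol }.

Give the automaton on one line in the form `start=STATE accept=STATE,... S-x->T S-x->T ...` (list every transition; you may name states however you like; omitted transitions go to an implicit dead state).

Build one automaton per condition and run them in lockstep. One (3 states) tracks the count of `x`s modulo 3; the other (7 states) tracks the last 2 symbols read. Each combined state is a pair, one component from each; accept when both components accept. Equivalent product states are then merged.
A 7-state machine:
       x  y 
>  A   B  C 
   B   D  E 
   C   F  C 
   D   A  D 
   E   D  G 
 * F   D  E 
 * G   D  G 
(> = start, * = accepting)

start=A accept=F,G A-x->B A-y->C B-x->D B-y->E C-x->F C-y->C D-x->A D-y->D E-x->D E-y->G F-x->D F-y->E G-x->D G-y->G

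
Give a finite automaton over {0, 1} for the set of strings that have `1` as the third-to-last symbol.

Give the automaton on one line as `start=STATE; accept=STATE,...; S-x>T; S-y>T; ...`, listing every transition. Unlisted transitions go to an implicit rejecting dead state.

start=s0; accept=s11,s12,s13,s14; s0-0>s1; s0-1>s2; s1-0>s3; s1-1>s4; s2-0>s5; s2-1>s6; s3-0>s7; s3-1>s8; s4-0>s9; s4-1>s10; s5-0>s11; s5-1>s12; s6-0>s13; s6-1>s14; s7-0>s7; s7-1>s8; s8-0>s9; s8-1>s10; s9-0>s11; s9-1>s12; s10-0>s13; s10-1>s14; s11-0>s7; s11-1>s8; s12-0>s9; s12-1>s10; s13-0>s11; s13-1>s12; s14-0>s13; s14-1>s14

A DFA must remember the last 3 symbols (since which symbol is third-to-last isn't known until the input ends). Use one state per possible window of the last ≤3 symbols; accept from those whose window starts with `1`.
15 states suffice.
          0    1  
>  s0     s1   s2 
   s1     s3   s4 
   s2     s5   s6 
   s3     s7   s8 
   s4     s9  s10 
   s5    s11  s12 
   s6    s13  s14 
   s7     s7   s8 
   s8     s9  s10 
   s9    s11  s12 
   s10   s13  s14 
 * s11    s7   s8 
 * s12    s9  s10 
 * s13   s11  s12 
 * s14   s13  s14 
(> = start, * = accepting)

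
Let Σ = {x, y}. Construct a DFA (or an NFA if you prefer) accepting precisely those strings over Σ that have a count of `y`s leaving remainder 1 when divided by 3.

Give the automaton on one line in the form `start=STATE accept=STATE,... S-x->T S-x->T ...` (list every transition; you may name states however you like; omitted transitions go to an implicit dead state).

The only thing that matters is how many `y`s have appeared, reduced mod 3. Use one state per residue: q0 for 0, …, q2 for 2. Reading `y` moves to the next residue; anything else stays put. q1 is accepting.
With 3 states:
        x   y  
>  q0   q0  q1 
 * q1   q1  q2 
   q2   q2  q0 
(> = start, * = accepting)

start=q0 accept=q1 q0-x->q0 q0-y->q1 q1-x->q1 q1-y->q2 q2-x->q2 q2-y->q0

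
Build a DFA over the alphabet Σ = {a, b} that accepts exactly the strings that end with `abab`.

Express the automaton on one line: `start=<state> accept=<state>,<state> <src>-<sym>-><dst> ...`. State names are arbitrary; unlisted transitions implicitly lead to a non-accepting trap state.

Let each state record the length of the longest suffix of the input read so far that is also a prefix of `abab`. S1 means the last symbol is `a`; S2 means the last 2 symbols are `ab`; S3 means the last 3 symbols are `aba`; S4 means the last 4 symbols are `abab`. Accept only at S4, where the string currently ends in `abab`.
5 states suffice.
        a   b  
>  S0   S1  S0 
   S1   S1  S2 
   S2   S3  S0 
   S3   S1  S4 
 * S4   S3  S0 
(> = start, * = accepting)

start=S0 accept=S4 S0-a->S1 S0-b->S0 S1-a->S1 S1-b->S2 S2-a->S3 S2-b->S0 S3-a->S1 S3-b->S4 S4-a->S3 S4-b->S0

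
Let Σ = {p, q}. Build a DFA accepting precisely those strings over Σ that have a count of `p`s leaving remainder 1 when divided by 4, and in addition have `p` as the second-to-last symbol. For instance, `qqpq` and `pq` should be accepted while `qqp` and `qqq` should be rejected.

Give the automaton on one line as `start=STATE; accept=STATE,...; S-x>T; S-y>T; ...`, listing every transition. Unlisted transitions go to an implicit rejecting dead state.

Handle the two conditions separately and then intersect. One (4 states) tracks the count of `p`s modulo 4; the other (7 states) tracks the last 2 symbols read. Each combined state is a pair, one component from each; accept when both components accept.
With 19 states:
       p  q 
>  A   B  C 
   B   D  E 
   C   F  G 
   D   H  I 
 * E   J  K 
   F   D  E 
   G   F  G 
   H   L  M 
   I   N  O 
   J   H  I 
   K   J  K 
   L   P  Q 
   M   R  S 
   N   L  M 
   O   N  O 
 * P   D  E 
   Q   F  G 
   R   P  Q 
   S   R  S 
(> = start, * = accepting)

start=A; accept=E,P; A-p>B; A-q>C; B-p>D; B-q>E; C-p>F; C-q>G; D-p>H; D-q>I; E-p>J; E-q>K; F-p>D; F-q>E; G-p>F; G-q>G; H-p>L; H-q>M; I-p>N; I-q>O; J-p>H; J-q>I; K-p>J; K-q>K; L-p>P; L-q>Q; M-p>R; M-q>S; N-p>L; N-q>M; O-p>N; O-q>O; P-p>D; P-q>E; Q-p>F; Q-q>G; R-p>P; R-q>Q; S-p>R; S-q>S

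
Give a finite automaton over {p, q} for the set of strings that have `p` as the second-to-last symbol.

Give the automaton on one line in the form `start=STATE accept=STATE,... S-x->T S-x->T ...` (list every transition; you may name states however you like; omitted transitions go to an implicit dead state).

Because acceptance depends on a position counted from the end, the machine has to buffer the most recent 2 symbols. Make each state the string of the last up-to-2 symbols read; on input `x` shift the window left and append `x`. Accept when the buffered window has length 2 and begins with `p`.
7 states suffice.
        p   q  
>  S0   S1  S2 
   S1   S3  S4 
   S2   S5  S6 
 * S3   S3  S4 
 * S4   S5  S6 
   S5   S3  S4 
   S6   S5  S6 
(> = start, * = accepting)

start=S0 accept=S3,S4 S0-p->S1 S0-q->S2 S1-p->S3 S1-q->S4 S2-p->S5 S2-q->S6 S3-p->S3 S3-q->S4 S4-p->S5 S4-q->S6 S5-p->S3 S5-q->S4 S6-p->S5 S6-q->S6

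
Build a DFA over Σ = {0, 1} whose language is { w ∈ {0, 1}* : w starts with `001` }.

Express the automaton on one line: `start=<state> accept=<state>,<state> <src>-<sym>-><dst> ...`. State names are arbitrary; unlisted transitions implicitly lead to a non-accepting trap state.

Walk along `001` while the input agrees: from q0 take `0` to q1, and so on. Any deviation drops to the rejecting sink q4. Once q3 is reached the prefix is confirmed and every continuation is accepted.
With 5 states:
        0   1  
>  q0   q1  q4 
   q1   q2  q4 
   q2   q4  q3 
 * q3   q3  q3 
   q4   q4  q4 
(> = start, * = accepting)

start=q0 accept=q3 q0-0->q1 q0-1->q4 q1-0->q2 q1-1->q4 q2-0->q4 q2-1->q3 q3-0->q3 q3-1->q3 q4-0->q4 q4-1->q4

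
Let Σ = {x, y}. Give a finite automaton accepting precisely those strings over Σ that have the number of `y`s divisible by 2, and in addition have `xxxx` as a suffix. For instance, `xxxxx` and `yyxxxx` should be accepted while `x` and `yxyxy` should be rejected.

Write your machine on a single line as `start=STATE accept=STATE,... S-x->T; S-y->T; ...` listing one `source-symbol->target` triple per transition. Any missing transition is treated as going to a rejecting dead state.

start=S0; accept=S5; S0-x->S1; S0-y->S2; S1-x->S3; S1-y->S2; S2-x->S2; S2-y->S0; S3-x->S4; S3-y->S2; S4-x->S5; S4-y->S2; S5-x->S5; S5-y->S2

Run two small machines in parallel and take their product. One (2 states) tracks the count of `y`s modulo 2; the other (5 states) tracks how much of the suffix `xxxx` has currently been matched. Each combined state is a pair, one component from each; accept when both components accept. Minimizing collapses redundant product states.
A 6-state machine:
        x   y  
>  S0   S1  S2 
   S1   S3  S2 
   S2   S2  S0 
   S3   S4  S2 
   S4   S5  S2 
 * S5   S5  S2 
(> = start, * = accepting)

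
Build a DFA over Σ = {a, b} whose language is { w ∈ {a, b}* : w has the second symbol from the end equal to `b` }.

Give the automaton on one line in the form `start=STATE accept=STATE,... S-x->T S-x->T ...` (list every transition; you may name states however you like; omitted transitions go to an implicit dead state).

A DFA must remember the last 2 symbols (since which symbol is second-to-last isn't known until the input ends). Use one state per possible window of the last ≤2 symbols; accept from those whose window starts with `b`.
7 states suffice.
        a   b  
>  s0   s1  s2 
   s1   s3  s4 
   s2   s5  s6 
   s3   s3  s4 
   s4   s5  s6 
 * s5   s3  s4 
 * s6   s5  s6 
(> = start, * = accepting)

start=s0 accept=s5,s6 s0-a->s1 s0-b->s2 s1-a->s3 s1-b->s4 s2-a->s5 s2-b->s6 s3-a->s3 s3-b->s4 s4-a->s5 s4-b->s6 s5-a->s3 s5-b->s4 s6-a->s5 s6-b->s6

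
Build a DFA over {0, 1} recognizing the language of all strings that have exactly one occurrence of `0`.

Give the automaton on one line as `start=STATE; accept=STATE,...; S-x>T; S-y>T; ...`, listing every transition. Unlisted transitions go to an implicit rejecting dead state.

start=A; accept=B; A-0>B; A-1>A; B-0>C; B-1>B; C-0>C; C-1>C

Count `0`s, saturating at 2: state A means no `0` yet, B means one `0` seen, C means more than one. Each `0` increments (capped at C); other symbols loop. Accept from {B}.
3 states suffice.
       0  1 
>  A   B  A 
 * B   C  B 
   C   C  C 
(> = start, * = accepting)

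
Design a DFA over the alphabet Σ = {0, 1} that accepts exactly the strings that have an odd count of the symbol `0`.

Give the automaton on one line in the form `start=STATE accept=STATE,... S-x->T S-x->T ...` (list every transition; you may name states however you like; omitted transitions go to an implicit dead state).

The only thing that matters is how many `0`s have appeared, reduced mod 2. Use one state per residue: q0 for 0, …, q1 for 1. Reading `0` moves to the next residue; anything else stays put. q1 is accepting.
A 2-state machine:
        0   1  
>  q0   q1  q0 
 * q1   q0  q1 
(> = start, * = accepting)

start=q0 accept=q1 q0-0->q1 q0-1->q0 q1-0->q0 q1-1->q1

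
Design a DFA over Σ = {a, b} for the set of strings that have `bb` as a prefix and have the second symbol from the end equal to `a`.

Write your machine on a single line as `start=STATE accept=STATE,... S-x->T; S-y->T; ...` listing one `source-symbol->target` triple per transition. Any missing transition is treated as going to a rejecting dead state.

start=S0; accept=S5,S6; S0-a->S1; S0-b->S2; S1-a->S1; S1-b->S1; S2-a->S1; S2-b->S3; S3-a->S4; S3-b->S3; S4-a->S5; S4-b->S6; S5-a->S5; S5-b->S6; S6-a->S4; S6-b->S3

Build one automaton per condition and run them in lockstep. The first has 4 states tracking whether the input so far still matches the prefix `bb`; the second has 7 states tracking the last 2 symbols read. A product state is a pair (one from each), accepting exactly when both do. Equivalent product states are then merged.
7 states suffice.
        a   b  
>  S0   S1  S2 
   S1   S1  S1 
   S2   S1  S3 
   S3   S4  S3 
   S4   S5  S6 
 * S5   S5  S6 
 * S6   S4  S3 
(> = start, * = accepting)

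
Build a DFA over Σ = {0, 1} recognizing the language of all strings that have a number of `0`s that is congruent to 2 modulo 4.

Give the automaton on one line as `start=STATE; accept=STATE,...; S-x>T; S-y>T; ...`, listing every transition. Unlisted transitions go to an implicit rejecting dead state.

The only thing that matters is how many `0`s have appeared, reduced mod 4. Use one state per residue: A for 0, …, D for 3. Reading `0` moves to the next residue; anything else stays put. C is accepting.
4 states suffice.
       0  1 
>  A   B  A 
   B   C  B 
 * C   D  C 
   D   A  D 
(> = start, * = accepting)

start=A; accept=C; A-0>B; A-1>A; B-0>C; B-1>B; C-0>D; C-1>C; D-0>A; D-1>D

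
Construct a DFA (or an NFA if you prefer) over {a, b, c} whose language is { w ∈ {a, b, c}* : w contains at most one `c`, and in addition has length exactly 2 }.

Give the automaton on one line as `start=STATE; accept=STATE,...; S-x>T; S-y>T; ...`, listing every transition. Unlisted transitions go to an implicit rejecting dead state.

start=s0; accept=s3; s0-a>s1; s0-b>s1; s0-c>s2; s1-a>s3; s1-b>s3; s1-c>s3; s2-a>s3; s2-b>s3; s2-c>s4; s3-a>s4; s3-b>s4; s3-c>s4; s4-a>s4; s4-b>s4; s4-c>s4

Build one automaton per condition and run them in lockstep. One (3 states) tracks the count of `c`s, saturating at 2; the other (4 states) tracks the input length, saturating at 3. Each combined state is a pair, one component from each; accept when both components accept. Minimizing collapses redundant product states.
A 5-state machine:
        a   b   c  
>  s0   s1  s1  s2 
   s1   s3  s3  s3 
   s2   s3  s3  s4 
 * s3   s4  s4  s4 
   s4   s4  s4  s4 
(> = start, * = accepting)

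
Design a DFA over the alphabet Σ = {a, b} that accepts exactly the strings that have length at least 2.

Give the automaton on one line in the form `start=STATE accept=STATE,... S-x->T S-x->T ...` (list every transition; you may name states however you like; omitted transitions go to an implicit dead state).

start=q0 accept=q2,q3 q0-a->q1 q0-b->q1 q1-a->q2 q1-b->q2 q2-a->q3 q2-b->q3 q3-a->q3 q3-b->q3

We only need to distinguish lengths 0, 1, …, 2, and '>2'. Chain q0 → q1 → q2 → q3 on every symbol, with q3 looping. Accepting states: {q2, q3}.
With 4 states:
        a   b  
>  q0   q1  q1 
   q1   q2  q2 
 * q2   q3  q3 
 * q3   q3  q3 
(> = start, * = accepting)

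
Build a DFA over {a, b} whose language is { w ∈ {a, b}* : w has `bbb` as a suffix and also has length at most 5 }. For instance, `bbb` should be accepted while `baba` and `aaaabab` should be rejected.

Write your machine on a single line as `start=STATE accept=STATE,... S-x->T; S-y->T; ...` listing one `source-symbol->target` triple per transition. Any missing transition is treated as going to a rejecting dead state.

Build one automaton per condition and run them in lockstep. The first has 4 states tracking how much of the suffix `bbb` has currently been matched; the second has 7 states tracking the input length, saturating at 6. A product state is a pair (one from each), accepting exactly when both do.
22 states suffice.
          a    b  
>  q0     q1   q2 
   q1     q3   q4 
   q2     q3   q5 
   q3     q6   q7 
   q4     q6   q8 
   q5     q6   q9 
   q6    q10  q11 
   q7    q10  q12 
   q8    q10  q13 
 * q9    q10  q13 
   q10   q14  q15 
   q11   q14  q16 
   q12   q14  q17 
 * q13   q14  q17 
   q14   q18  q19 
   q15   q18  q20 
   q16   q18  q21 
 * q17   q18  q21 
   q18   q18  q19 
   q19   q18  q20 
   q20   q18  q21 
   q21   q18  q21 
(> = start, * = accepting)

start=q0; accept=q9,q13,q17; q0-a->q1; q0-b->q2; q1-a->q3; q1-b->q4; q2-a->q3; q2-b->q5; q3-a->q6; q3-b->q7; q4-a->q6; q4-b->q8; q5-a->q6; q5-b->q9; q6-a->q10; q6-b->q11; q7-a->q10; q7-b->q12; q8-a->q10; q8-b->q13; q9-a->q10; q9-b->q13; q10-a->q14; q10-b->q15; q11-a->q14; q11-b->q16; q12-a->q14; q12-b->q17; q13-a->q14; q13-b->q17; q14-a->q18; q14-b->q19; q15-a->q18; q15-b->q20; q16-a->q18; q16-b->q21; q17-a->q18; q17-b->q21; q18-a->q18; q18-b->q19; q19-a->q18; q19-b->q20; q20-a->q18; q20-b->q21; q21-a->q18; q21-b->q21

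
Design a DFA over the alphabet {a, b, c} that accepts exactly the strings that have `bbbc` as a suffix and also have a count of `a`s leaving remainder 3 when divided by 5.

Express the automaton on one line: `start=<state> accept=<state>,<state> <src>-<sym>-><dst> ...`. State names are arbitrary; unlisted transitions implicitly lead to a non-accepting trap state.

Handle the two conditions separately and then intersect. One (5 states) tracks how much of the suffix `bbbc` has currently been matched; the other (5 states) tracks the count of `a`s modulo 5. Each combined state is a pair, one component from each; accept when both components accept. Equivalent product states are then merged.
With 9 states:
        a   b   c  
>  s0   s1  s0  s0 
   s1   s2  s1  s1 
   s2   s3  s2  s2 
   s3   s4  s5  s3 
   s4   s0  s4  s4 
   s5   s4  s6  s3 
   s6   s4  s7  s3 
   s7   s4  s7  s8 
 * s8   s4  s5  s3 
(> = start, * = accepting)

start=s0 accept=s8 s0-a->s1 s0-b->s0 s0-c->s0 s1-a->s2 s1-b->s1 s1-c->s1 s2-a->s3 s2-b->s2 s2-c->s2 s3-a->s4 s3-b->s5 s3-c->s3 s4-a->s0 s4-b->s4 s4-c->s4 s5-a->s4 s5-b->s6 s5-c->s3 s6-a->s4 s6-b->s7 s6-c->s3 s7-a->s4 s7-b->s7 s7-c->s8 s8-a->s4 s8-b->s5 s8-c->s3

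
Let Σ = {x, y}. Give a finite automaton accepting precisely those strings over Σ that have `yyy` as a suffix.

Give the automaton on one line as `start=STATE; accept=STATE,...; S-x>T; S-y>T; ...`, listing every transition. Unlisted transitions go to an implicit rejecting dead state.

start=s0; accept=s3; s0-x>s0; s0-y>s1; s1-x>s0; s1-y>s2; s2-x>s0; s2-y>s3; s3-x>s0; s3-y>s3

Let each state record the length of the longest suffix of the input read so far that is also a prefix of `yyy`. s1 means the last symbol is `y`; s2 means the last 2 symbols are `yy`; s3 means the last 3 symbols are `yyy`. Accept only at s3, where the string currently ends in `yyy`.
With 4 states:
        x   y  
>  s0   s0  s1 
   s1   s0  s2 
   s2   s0  s3 
 * s3   s0  s3 
(> = start, * = accepting)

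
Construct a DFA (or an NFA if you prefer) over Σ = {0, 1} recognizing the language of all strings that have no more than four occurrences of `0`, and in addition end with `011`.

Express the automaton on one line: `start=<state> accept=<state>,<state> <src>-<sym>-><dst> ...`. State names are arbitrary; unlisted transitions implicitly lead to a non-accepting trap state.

Handle the two conditions separately and then intersect. The first has 6 states tracking the count of `0`s, saturating at 5; the second has 4 states tracking how much of the suffix `011` has currently been matched. A product state is a pair (one from each), accepting exactly when both do.
With 21 states:
          0    1  
>  s0     s1   s0 
   s1     s2   s3 
   s2     s4   s5 
   s3     s2   s6 
   s4     s7   s8 
   s5     s4   s9 
 * s6     s2  s10 
   s7    s11  s12 
   s8     s7  s13 
 * s9     s4  s14 
   s10    s2  s10 
   s11   s11  s15 
   s12   s11  s16 
 * s13    s7  s17 
   s14    s4  s14 
   s15   s11  s18 
 * s16   s11  s19 
   s17    s7  s17 
   s18   s11  s20 
   s19   s11  s19 
   s20   s11  s20 
(> = start, * = accepting)

start=s0 accept=s6,s9,s13,s16 s0-0->s1 s0-1->s0 s1-0->s2 s1-1->s3 s2-0->s4 s2-1->s5 s3-0->s2 s3-1->s6 s4-0->s7 s4-1->s8 s5-0->s4 s5-1->s9 s6-0->s2 s6-1->s10 s7-0->s11 s7-1->s12 s8-0->s7 s8-1->s13 s9-0->s4 s9-1->s14 s10-0->s2 s10-1->s10 s11-0->s11 s11-1->s15 s12-0->s11 s12-1->s16 s13-0->s7 s13-1->s17 s14-0->s4 s14-1->s14 s15-0->s11 s15-1->s18 s16-0->s11 s16-1->s19 s17-0->s7 s17-1->s17 s18-0->s11 s18-1->s20 s19-0->s11 s19-1->s19 s20-0->s11 s20-1->s20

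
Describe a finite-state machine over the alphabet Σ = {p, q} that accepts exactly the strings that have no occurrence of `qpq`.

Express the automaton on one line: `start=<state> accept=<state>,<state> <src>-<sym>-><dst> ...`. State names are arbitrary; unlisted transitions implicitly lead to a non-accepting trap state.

Track partial matches of the forbidden pattern `qpq`. State S3 is a dead state reached once `qpq` has occurred; every other state accepts. S0 means no part of `qpq` is currently matched.
With 4 states:
        p   q  
>* S0   S0  S1 
 * S1   S2  S1 
 * S2   S0  S3 
   S3   S3  S3 
(> = start, * = accepting)

start=S0 accept=S0,S1,S2 S0-p->S0 S0-q->S1 S1-p->S2 S1-q->S1 S2-p->S0 S2-q->S3 S3-p->S3 S3-q->S3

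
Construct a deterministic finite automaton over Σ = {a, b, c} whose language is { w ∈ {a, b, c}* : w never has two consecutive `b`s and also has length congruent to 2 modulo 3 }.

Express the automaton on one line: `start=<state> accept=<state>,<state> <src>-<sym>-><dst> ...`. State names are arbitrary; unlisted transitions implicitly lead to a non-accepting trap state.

Handle the two conditions separately and then intersect. The first has 3 states tracking partial matches of the forbidden pattern `bb`; the second has 3 states tracking the input length modulo 3. A product state is a pair (one from each), accepting exactly when both do. Equivalent product states are then merged.
        a   b   c  
>  q0   q1  q2  q1 
   q1   q3  q4  q3 
   q2   q3  q5  q3 
 * q3   q0  q6  q0 
 * q4   q0  q5  q0 
   q5   q5  q5  q5 
   q6   q1  q5  q1 
(> = start, * = accepting)

start=q0 accept=q3,q4 q0-a->q1 q0-b->q2 q0-c->q1 q1-a->q3 q1-b->q4 q1-c->q3 q2-a->q3 q2-b->q5 q2-c->q3 q3-a->q0 q3-b->q6 q3-c->q0 q4-a->q0 q4-b->q5 q4-c->q0 q5-a->q5 q5-b->q5 q5-c->q5 q6-a->q1 q6-b->q5 q6-c->q1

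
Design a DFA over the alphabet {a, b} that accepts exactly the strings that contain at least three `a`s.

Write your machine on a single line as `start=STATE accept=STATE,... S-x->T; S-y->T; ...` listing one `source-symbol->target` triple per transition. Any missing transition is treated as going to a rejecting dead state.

start=q0; accept=q3,q4; q0-a->q1; q0-b->q0; q1-a->q2; q1-b->q1; q2-a->q3; q2-b->q2; q3-a->q4; q3-b->q3; q4-a->q4; q4-b->q4

Count `a`s, saturating at 4: states q0 through q3 mean 0 through 3 `a`s seen; q4 means more than 3. Each `a` increments (capped at q4); other symbols loop. Accept from {q3, q4}.
With 5 states:
        a   b  
>  q0   q1  q0 
   q1   q2  q1 
   q2   q3  q2 
 * q3   q4  q3 
 * q4   q4  q4 
(> = start, * = accepting)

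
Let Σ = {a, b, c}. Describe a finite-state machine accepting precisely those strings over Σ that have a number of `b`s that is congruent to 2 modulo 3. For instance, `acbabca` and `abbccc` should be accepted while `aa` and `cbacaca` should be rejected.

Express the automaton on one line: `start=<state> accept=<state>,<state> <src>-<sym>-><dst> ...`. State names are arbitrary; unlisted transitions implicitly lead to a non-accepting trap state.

The only thing that matters is how many `b`s have appeared, reduced mod 3. Use one state per residue: q0 for 0, …, q2 for 2. Reading `b` moves to the next residue; anything else stays put. q2 is accepting.
With 3 states:
        a   b   c  
>  q0   q0  q1  q0 
   q1   q1  q2  q1 
 * q2   q2  q0  q2 
(> = start, * = accepting)

start=q0 accept=q2 q0-a->q0 q0-b->q1 q0-c->q0 q1-a->q1 q1-b->q2 q1-c->q1 q2-a->q2 q2-b->q0 q2-c->q2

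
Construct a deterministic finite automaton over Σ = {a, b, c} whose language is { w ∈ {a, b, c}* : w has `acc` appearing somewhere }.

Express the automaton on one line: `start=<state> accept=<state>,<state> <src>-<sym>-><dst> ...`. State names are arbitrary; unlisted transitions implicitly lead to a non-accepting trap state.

start=s0 accept=s3 s0-a->s1 s0-b->s0 s0-c->s0 s1-a->s1 s1-b->s0 s1-c->s2 s2-a->s1 s2-b->s0 s2-c->s3 s3-a->s3 s3-b->s3 s3-c->s3

States s0..s2 record the length of the longest prefix of `acc` that matches the current input suffix. Reaching s3 means `acc` has been seen, and we stay there forever. Accept from s3.
With 4 states:
        a   b   c  
>  s0   s1  s0  s0 
   s1   s1  s0  s2 
   s2   s1  s0  s3 
 * s3   s3  s3  s3 
(> = start, * = accepting)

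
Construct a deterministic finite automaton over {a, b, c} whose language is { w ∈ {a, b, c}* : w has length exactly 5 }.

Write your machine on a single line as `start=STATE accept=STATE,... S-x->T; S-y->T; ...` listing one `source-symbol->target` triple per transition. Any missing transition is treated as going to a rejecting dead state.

Count input length up to 6: every symbol moves from S0 toward S6, which means 'more than 5' and absorbs. Accept from {S5}.
A 7-state machine:
        a   b   c  
>  S0   S1  S1  S1 
   S1   S2  S2  S2 
   S2   S3  S3  S3 
   S3   S4  S4  S4 
   S4   S5  S5  S5 
 * S5   S6  S6  S6 
   S6   S6  S6  S6 
(> = start, * = accepting)

start=S0; accept=S5; S0-a->S1; S0-b->S1; S0-c->S1; S1-a->S2; S1-b->S2; S1-c->S2; S2-a->S3; S2-b->S3; S2-c->S3; S3-a->S4; S3-b->S4; S3-c->S4; S4-a->S5; S4-b->S5; S4-c->S5; S5-a->S6; S5-b->S6; S5-c->S6; S6-a->S6; S6-b->S6; S6-c->S6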